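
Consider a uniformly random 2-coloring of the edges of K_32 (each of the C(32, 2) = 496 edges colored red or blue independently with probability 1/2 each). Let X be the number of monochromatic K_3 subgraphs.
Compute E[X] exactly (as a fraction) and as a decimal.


Let X = Σ_S X_S over the C(32, 3) = 4960 subsets S of size 3, where X_S = 1 if the K_3 on S is monochromatic.
For a fixed S, the K_3 on S has C(3, 2) = 3 edges. P[all 3 edges red] = (1/2)^3, and likewise for blue, so P[monochromatic] = 2·(1/2)^3 = 2^{1 − 3} = 1/4.
By linearity of expectation: E[X] = C(32, 3) · 2^{1 − 3} = 4960 · 1/4 = 1240.
Numerically: E[X] ≈ 1240.000000.

E[X] = C(32,3)·2^(1−C(3,2)) = 1240 ≈ 1240.000000.


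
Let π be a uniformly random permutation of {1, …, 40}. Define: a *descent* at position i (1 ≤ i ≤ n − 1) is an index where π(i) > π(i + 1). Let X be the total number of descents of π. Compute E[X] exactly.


Write X = Σ X_I over i = 1, …, 39, with X_I the indicator of one descent.
There are 39 indicators.
For each fixed i, the pair (π(i), π(i+1)) is a uniformly random ordered pair of distinct values from {1, …, 40}; by symmetry P[π(i) > π(i+1)] = 1/2.
By linearity: E[X] = 39 · (1/2) = (40 − 1) · (1/2) = 39/2 ≈ 19.5000.

E[X] = 39/2 = 19.5000.


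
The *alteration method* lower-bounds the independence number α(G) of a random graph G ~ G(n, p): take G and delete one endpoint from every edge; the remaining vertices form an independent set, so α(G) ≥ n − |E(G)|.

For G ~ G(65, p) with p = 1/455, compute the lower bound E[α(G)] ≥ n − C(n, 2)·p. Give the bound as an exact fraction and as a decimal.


E[|E(G)|] = C(65, 2)·p = 2080 · (1/455) = 32/7.
E[α(G)] ≥ n − E[|E(G)|] = 65 − 32/7 = 423/7.
Numerically: ≈ 60.4286.
(This is only a lower bound; the true E[α(G)] may be larger.)

E[α(G)] ≥ 423/7 ≈ 60.4286.


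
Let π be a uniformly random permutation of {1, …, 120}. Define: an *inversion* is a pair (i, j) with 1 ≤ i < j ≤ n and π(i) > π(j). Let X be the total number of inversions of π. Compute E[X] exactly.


Write X = Σ X_I over the C(120, 2) = 7140 pairs i < j, with X_I the indicator of one inversion.
There are 7140 indicators.
For each fixed pair i < j, the values π(i) and π(j) are two distinct elements of {1, …, 120} in uniformly random order; by symmetry P[π(i) > π(j)] = 1/2.
By linearity: E[X] = 7140 · (1/2) = C(120, 2) · (1/2) = 7140/2 = 3570 ≈ 3570.000.

E[X] = 3570 = 3570.000.


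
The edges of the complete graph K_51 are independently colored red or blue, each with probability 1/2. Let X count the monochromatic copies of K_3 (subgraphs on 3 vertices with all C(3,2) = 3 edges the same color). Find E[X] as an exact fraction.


Let X = Σ_S X_S over the C(51, 3) = 20825 subsets S of size 3, where X_S = 1 if the K_3 on S is monochromatic.
For a fixed S, the K_3 on S has C(3, 2) = 3 edges. P[all 3 edges red] = (1/2)^3, and likewise for blue, so P[monochromatic] = 2·(1/2)^3 = 2^{1 − 3} = 1/4.
By linearity of expectation: E[X] = C(51, 3) · 2^{1 − 3} = 20825 · 1/4 = 20825/4.
Numerically: E[X] ≈ 5206.250.

E[X] = C(51,3)·2^(1−C(3,2)) = 20825/4 ≈ 5206.250.


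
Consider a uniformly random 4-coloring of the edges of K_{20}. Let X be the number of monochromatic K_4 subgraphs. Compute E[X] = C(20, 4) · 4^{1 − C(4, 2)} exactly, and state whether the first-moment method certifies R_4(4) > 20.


E[X] = C(20, 4) · 4^{1 − 6} = 4845 · 4^{−5} = 4845/1024.
As a reduced fraction: E[X] = 4845/1024 ≈ 4.7314453.
Is E[X] < 1? NO.
Since E[X] ≥ 1, the first-moment bound is inconclusive at n = 20; it does NOT by itself certify R_4(4) > 20.

E[X] = 4845/1024 ≈ 4.7314453; E[X] ≥ 1; first-moment method inconclusive here.


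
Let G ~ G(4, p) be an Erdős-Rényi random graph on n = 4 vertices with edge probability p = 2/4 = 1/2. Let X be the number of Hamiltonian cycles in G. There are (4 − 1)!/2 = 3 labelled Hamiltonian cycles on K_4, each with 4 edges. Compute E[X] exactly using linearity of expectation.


K_4 has (4 − 1)!/2 = 3 labelled Hamiltonian cycles.
For each such Hamiltonian cycle H, let X_H = 1 if all 4 edges of H are present in G. Then P[X_H = 1] = p^{4} = (1/2)^{4} = 1/16.
By linearity of expectation: E[X] = Σ_H E[X_H] = 3 · p^{4} = 3 · 1/16 = 3/16.
Numerically: E[X] ≈ 0.1875.

E[X] = 3 · (1/2)^{4} = 3/16 ≈ 0.1875.


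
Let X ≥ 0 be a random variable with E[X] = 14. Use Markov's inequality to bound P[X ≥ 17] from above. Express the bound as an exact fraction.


μ = E[X] = 14, a = 17.
Markov: P[X ≥ 17] ≤ μ/a = (14)/17 = 14/17.
Numerically: ≈ 0.823529.
(Since a = 17 > μ = 14.000000, the bound 14/17 is < 1 and informative.)

P[X ≥ 17] ≤ 14/17 ≈ 0.823529.


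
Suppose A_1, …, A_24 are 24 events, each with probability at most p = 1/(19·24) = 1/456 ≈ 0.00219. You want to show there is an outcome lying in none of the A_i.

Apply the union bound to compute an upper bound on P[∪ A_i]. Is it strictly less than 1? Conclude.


Union bound: P[∪_{i=1}^{24} A_i] ≤ Σ_i P[A_i] ≤ 24·p = 24·(1/456) = 1/19.
Numerically: 1/19 ≈ 0.05263.
Is 1/19 < 1? YES.
Since P[∪ A_i] ≤ 1/19 < 1, the complement has P[∩ A_i^c] ≥ 1 − 1/19 = 18/19 > 0, so some outcome avoids every A_i.

24·p = 1/19 ≈ 0.05263; existence CERTIFIED by the union bound.


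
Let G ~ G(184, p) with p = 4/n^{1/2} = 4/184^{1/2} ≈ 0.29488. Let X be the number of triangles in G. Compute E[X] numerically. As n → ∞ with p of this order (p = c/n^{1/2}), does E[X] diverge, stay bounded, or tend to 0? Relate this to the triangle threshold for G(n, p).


Number of potential triangles: C(184, 3) = 1021384.
Each occurs with probability p³ ≈ (0.29488)³ ≈ 2.5642079e-02.
By linearity: E[X] = C(184, 3)·p³ ≈ 1021384 · 2.5642079e-02 ≈ 26190.40956.
Since α = 1/2 < 1, p = c/n^{1/2} ≫ 1/n is above the triangle threshold p ~ 1/n. Asymptotically E[X] ~ (c³/6)·n^{3(1−α)} = (4³/6)·n^{1.5} → ∞; triangles are abundant w.h.p.

E[X] ≈ 26190.40956; in regime p = Θ(1/n^{1/2}) E[X] diverges (above the triangle threshold p ~ 1/n).


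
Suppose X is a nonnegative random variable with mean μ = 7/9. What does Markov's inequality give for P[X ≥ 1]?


μ = E[X] = 7/9, a = 1.
Markov: P[X ≥ 1] ≤ μ/a = (7/9)/1 = 7/9.
Numerically: ≈ 0.77778.
(Since a = 1 > μ = 0.77778, the bound 7/9 is < 1 and informative.)

P[X ≥ 1] ≤ 7/9 ≈ 0.77778.


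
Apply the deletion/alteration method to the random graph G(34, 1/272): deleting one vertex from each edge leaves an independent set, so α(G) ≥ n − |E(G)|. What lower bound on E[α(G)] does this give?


E[|E(G)|] = C(34, 2)·p = 561 · (1/272) = 33/16.
E[α(G)] ≥ n − E[|E(G)|] = 34 − 33/16 = 511/16.
Numerically: ≈ 31.93750.
(This is only a lower bound; the true E[α(G)] may be larger.)

E[α(G)] ≥ 511/16 ≈ 31.93750.


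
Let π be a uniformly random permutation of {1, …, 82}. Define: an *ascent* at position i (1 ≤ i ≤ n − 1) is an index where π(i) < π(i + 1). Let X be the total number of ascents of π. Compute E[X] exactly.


Write X = Σ X_I over i = 1, …, 81, with X_I the indicator of one ascent.
There are 81 indicators.
For each fixed i, the pair (π(i), π(i+1)) is a uniformly random ordered pair of distinct values from {1, …, 82}; by symmetry P[π(i) < π(i+1)] = 1/2.
By linearity: E[X] = 81 · (1/2) = (82 − 1) · (1/2) = 81/2 ≈ 40.500.

E[X] = 81/2 = 40.500.


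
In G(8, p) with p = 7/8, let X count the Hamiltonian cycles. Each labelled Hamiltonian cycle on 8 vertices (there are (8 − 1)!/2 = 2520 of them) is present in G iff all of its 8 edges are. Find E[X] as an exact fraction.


K_8 has (8 − 1)!/2 = 2520 labelled Hamiltonian cycles.
For each such Hamiltonian cycle H, let X_H = 1 if all 8 edges of H are present in G. Then P[X_H = 1] = p^{8} = (7/8)^{8} = 5764801/16777216.
By linearity: E[X] = Σ_H E[X_H] = 2520 · p^{8} = 2520 · 5764801/16777216 = 1815912315/2097152.
Numerically: E[X] ≈ 865.89.

E[X] = 2520 · (7/8)^{8} = 1815912315/2097152 ≈ 865.89.


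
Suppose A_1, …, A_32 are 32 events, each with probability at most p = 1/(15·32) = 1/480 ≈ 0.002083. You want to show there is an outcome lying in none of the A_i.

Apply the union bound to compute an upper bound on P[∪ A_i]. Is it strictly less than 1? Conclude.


Union bound: P[∪_{i=1}^{32} A_i] ≤ Σ_i P[A_i] ≤ 32·p = 32·(1/480) = 1/15.
Numerically: 1/15 ≈ 0.066667.
Is 1/15 < 1? YES.
Since P[∪ A_i] ≤ 1/15 < 1, the complement has P[∩ A_i^c] ≥ 1 − 1/15 = 14/15 > 0, so some outcome avoids every A_i.

32·p = 1/15 ≈ 0.066667; existence CERTIFIED by the union bound.


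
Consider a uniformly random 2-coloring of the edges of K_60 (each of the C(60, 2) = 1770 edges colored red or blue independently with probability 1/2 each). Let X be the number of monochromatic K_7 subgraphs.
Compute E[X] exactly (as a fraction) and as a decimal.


Let X = Σ_S X_S over the C(60, 7) = 386206920 subsets S of size 7, where X_S = 1 if the K_7 on S is monochromatic.
For a fixed S, the K_7 on S has C(7, 2) = 21 edges. P[all 21 edges red] = (1/2)^21, and likewise for blue, so P[monochromatic] = 2·(1/2)^21 = 2^{1 − 21} = 1/1048576.
By linearity: E[X] = C(60, 7) · 2^{1 − 21} = 386206920 · 1/1048576 = 48275865/131072.
Numerically: E[X] ≈ 368.316.

E[X] = C(60,7)·2^(1−C(7,2)) = 48275865/131072 ≈ 368.316.


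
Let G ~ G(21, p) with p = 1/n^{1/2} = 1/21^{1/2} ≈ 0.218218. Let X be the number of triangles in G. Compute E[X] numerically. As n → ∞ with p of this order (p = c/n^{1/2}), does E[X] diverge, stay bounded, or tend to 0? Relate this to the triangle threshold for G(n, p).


Number of potential triangles: C(21, 3) = 1330.
Each occurs with probability p³ ≈ (0.218218)³ ≈ 1.03913281e-02.
By linearity: E[X] = C(21, 3)·p³ ≈ 1330 · 1.03913281e-02 ≈ 13.820466.
Since α = 1/2 < 1, p = c/n^{1/2} ≫ 1/n is above the triangle threshold p ~ 1/n. Asymptotically E[X] ~ (c³/6)·n^{3(1−α)} = (1³/6)·n^{1.5} → ∞; triangles are abundant w.h.p.

E[X] ≈ 13.820466; in regime p = Θ(1/n^{1/2}) E[X] diverges (above the triangle threshold p ~ 1/n).


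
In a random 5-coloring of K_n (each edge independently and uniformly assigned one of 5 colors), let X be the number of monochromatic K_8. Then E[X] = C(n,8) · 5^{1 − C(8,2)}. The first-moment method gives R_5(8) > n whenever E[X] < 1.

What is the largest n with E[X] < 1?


We need C(n, 8) · 5^{1 − 28} < 1, i.e. C(n, 8) < 5^{28 − 1} = 7450580596923828125.
Check values of n near the boundary:
  n = 858: C(858, 8) = 7049584530256467771; 7049584530256467771 < 7450580596923828125? YES
  n = 859: C(859, 8) = 7115855595170747139; 7115855595170747139 < 7450580596923828125? YES
  n = 860: C(860, 8) = 7182671140665308145; 7182671140665308145 < 7450580596923828125? YES
  n = 861: C(861, 8) = 7250034996615275865; 7250034996615275865 < 7450580596923828125? YES
  n = 862: C(862, 8) = 7317951015318931845; 7317951015318931845 < 7450580596923828125? YES
  n = 863: C(863, 8) = 7386423071602617757; 7386423071602617757 < 7450580596923828125? YES
  n = 864: C(864, 8) = 7455455062926006708; 7455455062926006708 < 7450580596923828125? NO
The largest n with C(n, 8) < 7450580596923828125 is n = 863 (where E[X] = 7386423071602617757/7450580596923828125 ≈ 0.99139). Hence R_5(8) > 863, i.e. R_5(8) ≥ 864.

Largest n = 863; hence R_5(8) > 863.


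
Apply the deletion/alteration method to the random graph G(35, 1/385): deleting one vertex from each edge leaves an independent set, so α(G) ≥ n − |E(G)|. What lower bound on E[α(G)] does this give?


E[|E(G)|] = C(35, 2)·p = 595 · (1/385) = 17/11.
E[α(G)] ≥ n − E[|E(G)|] = 35 − 17/11 = 368/11.
Numerically: ≈ 33.4545.
(This is only a lower bound; the true E[α(G)] may be larger.)

E[α(G)] ≥ 368/11 ≈ 33.4545.


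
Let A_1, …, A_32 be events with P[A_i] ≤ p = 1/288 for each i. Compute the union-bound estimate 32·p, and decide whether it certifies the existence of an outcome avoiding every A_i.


Union bound: P[∪_{i=1}^{32} A_i] ≤ Σ_i P[A_i] ≤ 32·p = 32·(1/288) = 1/9.
Numerically: 1/9 ≈ 0.1111.
Is 1/9 < 1? YES.
Since P[∪ A_i] ≤ 1/9 < 1, the complement has P[∩ A_i^c] ≥ 1 − 1/9 = 8/9 > 0, so some outcome avoids every A_i.

32·p = 1/9 ≈ 0.1111; existence CERTIFIED by the union bound.


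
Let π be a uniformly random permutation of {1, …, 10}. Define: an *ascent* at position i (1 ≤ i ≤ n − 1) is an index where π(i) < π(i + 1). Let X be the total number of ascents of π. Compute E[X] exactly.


Write X = Σ X_I over i = 1, …, 9, with X_I the indicator of one ascent.
There are 9 indicators.
For each fixed i, the pair (π(i), π(i+1)) is a uniformly random ordered pair of distinct values from {1, …, 10}; by symmetry P[π(i) < π(i+1)] = 1/2.
By linearity: E[X] = 9 · (1/2) = (10 − 1) · (1/2) = 9/2 ≈ 4.500000.

E[X] = 9/2 = 4.500000.


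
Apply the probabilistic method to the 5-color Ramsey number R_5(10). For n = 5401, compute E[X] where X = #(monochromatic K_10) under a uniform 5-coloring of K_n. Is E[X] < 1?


E[X] = C(5401, 10) · 5^{1 − 45} = 5772423232412011351582235732760 · 5^{−44} = 5772423232412011351582235732760/5684341886080801486968994140625.
As a reduced fraction: E[X] = 1154484646482402270316447146552/1136868377216160297393798828125 ≈ 1.0154954.
Is E[X] < 1? NO.
Since E[X] ≥ 1, the first-moment bound is inconclusive at n = 5401; it does NOT by itself certify R_5(10) > 5401.

E[X] = 1154484646482402270316447146552/1136868377216160297393798828125 ≈ 1.0154954; E[X] ≥ 1; first-moment method inconclusive here.


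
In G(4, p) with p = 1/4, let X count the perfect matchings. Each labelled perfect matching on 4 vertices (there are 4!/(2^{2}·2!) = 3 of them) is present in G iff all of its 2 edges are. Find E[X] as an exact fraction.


K_4 has 4!/(2^{2}·2!) = 3 labelled perfect matchings.
For each such perfect matching H, let X_H = 1 if all 2 edges of H are present in G. Then P[X_H = 1] = p^{2} = (1/4)^{2} = 1/16.
By linearity of expectation: E[X] = Σ_H E[X_H] = 3 · p^{2} = 3 · 1/16 = 3/16.
Numerically: E[X] ≈ 0.188.

E[X] = 3 · (1/4)^{2} = 3/16 ≈ 0.188.


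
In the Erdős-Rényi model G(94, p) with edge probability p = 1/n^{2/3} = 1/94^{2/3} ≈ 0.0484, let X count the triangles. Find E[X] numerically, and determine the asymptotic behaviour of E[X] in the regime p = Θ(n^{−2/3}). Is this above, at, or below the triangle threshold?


Number of potential triangles: C(94, 3) = 134044.
Each occurs with probability p³ ≈ (0.0484)³ ≈ 1.13173e-04.
By linearity: E[X] = C(94, 3)·p³ ≈ 134044 · 1.13173e-04 ≈ 15.170.
Since α = 2/3 < 1, p = c/n^{2/3} ≫ 1/n is above the triangle threshold p ~ 1/n. Asymptotically E[X] ~ (c³/6)·n^{3(1−α)} = (1³/6)·n^{1} → ∞; triangles are abundant w.h.p.

E[X] ≈ 15.170; in regime p = Θ(1/n^{2/3}) E[X] diverges (above the triangle threshold p ~ 1/n).


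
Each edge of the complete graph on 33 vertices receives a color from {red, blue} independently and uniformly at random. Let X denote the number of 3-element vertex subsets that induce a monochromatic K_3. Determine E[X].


Let X = Σ_S X_S over the C(33, 3) = 5456 subsets S of size 3, where X_S = 1 if the K_3 on S is monochromatic.
For a fixed S, the K_3 on S has C(3, 2) = 3 edges. P[all 3 edges red] = (1/2)^3, and likewise for blue, so P[monochromatic] = 2·(1/2)^3 = 2^{1 − 3} = 1/4.
Summing: E[X] = C(33, 3) · 2^{1 − 3} = 5456 · 1/4 = 1364.
Numerically: E[X] ≈ 1364.00000.

E[X] = C(33,3)·2^(1−C(3,2)) = 1364 ≈ 1364.00000.


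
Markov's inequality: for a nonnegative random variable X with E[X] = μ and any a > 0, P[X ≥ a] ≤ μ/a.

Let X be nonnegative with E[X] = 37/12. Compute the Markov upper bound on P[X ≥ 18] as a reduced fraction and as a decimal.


μ = E[X] = 37/12, a = 18.
Markov: P[X ≥ 18] ≤ μ/a = (37/12)/18 = 37/216.
Numerically: ≈ 0.17130.
(Since a = 18 > μ = 3.08333, the bound 37/216 is < 1 and informative.)

P[X ≥ 18] ≤ 37/216 ≈ 0.17130.


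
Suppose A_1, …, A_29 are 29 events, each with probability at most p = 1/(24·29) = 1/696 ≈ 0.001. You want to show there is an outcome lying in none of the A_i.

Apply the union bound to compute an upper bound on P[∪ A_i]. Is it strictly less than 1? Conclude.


Union bound: P[∪_{i=1}^{29} A_i] ≤ Σ_i P[A_i] ≤ 29·p = 29·(1/696) = 1/24.
Numerically: 1/24 ≈ 0.042.
Is 1/24 < 1? YES.
Since P[∪ A_i] ≤ 1/24 < 1, the complement has P[∩ A_i^c] ≥ 1 − 1/24 = 23/24 > 0, so some outcome avoids every A_i.

29·p = 1/24 ≈ 0.042; existence CERTIFIED by the union bound.


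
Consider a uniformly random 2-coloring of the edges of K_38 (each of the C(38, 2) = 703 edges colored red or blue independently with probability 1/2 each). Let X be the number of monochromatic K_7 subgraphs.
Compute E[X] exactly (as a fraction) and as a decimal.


Let X = Σ_S X_S over the C(38, 7) = 12620256 subsets S of size 7, where X_S = 1 if the K_7 on S is monochromatic.
For a fixed S, the K_7 on S has C(7, 2) = 21 edges. P[all 21 edges red] = (1/2)^21, and likewise for blue, so P[monochromatic] = 2·(1/2)^21 = 2^{1 − 21} = 1/1048576.
By linearity: E[X] = C(38, 7) · 2^{1 − 21} = 12620256 · 1/1048576 = 394383/32768.
Numerically: E[X] ≈ 12.036.

E[X] = C(38,7)·2^(1−C(7,2)) = 394383/32768 ≈ 12.036.


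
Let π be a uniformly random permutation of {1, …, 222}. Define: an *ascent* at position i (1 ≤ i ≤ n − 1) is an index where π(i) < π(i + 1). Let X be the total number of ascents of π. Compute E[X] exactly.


Write X = Σ X_I over i = 1, …, 221, with X_I the indicator of one ascent.
There are 221 indicators.
For each fixed i, the pair (π(i), π(i+1)) is a uniformly random ordered pair of distinct values from {1, …, 222}; by symmetry P[π(i) < π(i+1)] = 1/2.
By linearity: E[X] = 221 · (1/2) = (222 − 1) · (1/2) = 221/2 ≈ 110.500000.

E[X] = 221/2 = 110.500000.


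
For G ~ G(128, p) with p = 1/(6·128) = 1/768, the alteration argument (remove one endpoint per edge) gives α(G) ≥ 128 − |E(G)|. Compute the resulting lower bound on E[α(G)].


E[|E(G)|] = C(128, 2)·p = 8128 · (1/768) = 127/12.
E[α(G)] ≥ n − E[|E(G)|] = 128 − 127/12 = 1409/12.
Numerically: ≈ 117.4167.
(This is only a lower bound; the true E[α(G)] may be larger.)

E[α(G)] ≥ 1409/12 ≈ 117.4167.


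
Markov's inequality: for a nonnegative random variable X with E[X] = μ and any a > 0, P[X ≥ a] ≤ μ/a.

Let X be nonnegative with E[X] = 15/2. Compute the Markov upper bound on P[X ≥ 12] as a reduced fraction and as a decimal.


μ = E[X] = 15/2, a = 12.
Markov: P[X ≥ 12] ≤ μ/a = (15/2)/12 = 5/8.
Numerically: ≈ 0.625000.
(Since a = 12 > μ = 7.500000, the bound 5/8 is < 1 and informative.)

P[X ≥ 12] ≤ 5/8 ≈ 0.625000.


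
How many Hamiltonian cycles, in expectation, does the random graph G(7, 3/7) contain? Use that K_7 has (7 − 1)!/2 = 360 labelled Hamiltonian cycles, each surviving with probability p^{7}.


K_7 has (7 − 1)!/2 = 360 labelled Hamiltonian cycles.
For each such Hamiltonian cycle H, let X_H = 1 if all 7 edges of H are present in G. Then P[X_H = 1] = p^{7} = (3/7)^{7} = 2187/823543.
Summing the indicators: E[X] = Σ_H E[X_H] = 360 · p^{7} = 360 · 2187/823543 = 787320/823543.
Numerically: E[X] ≈ 0.956.

E[X] = 360 · (3/7)^{7} = 787320/823543 ≈ 0.956.


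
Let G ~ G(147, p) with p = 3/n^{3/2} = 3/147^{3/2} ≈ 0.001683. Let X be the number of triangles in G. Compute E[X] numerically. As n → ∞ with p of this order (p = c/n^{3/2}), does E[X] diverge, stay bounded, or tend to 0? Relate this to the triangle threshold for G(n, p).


Number of potential triangles: C(147, 3) = 518665.
Each occurs with probability p³ ≈ (0.001683)³ ≈ 4.769093e-09.
By linearity: E[X] = C(147, 3)·p³ ≈ 518665 · 4.769093e-09 ≈ 0.0025.
Since α = 3/2 > 1, p = c/n^{3/2} = o(1/n) is below the triangle threshold p ~ 1/n. Asymptotically E[X] ~ (c³/6)·n^{3(1−α)} = (3³/6)·n^{-1.5} → 0, so by Markov's inequality G has no triangles w.h.p.

E[X] ≈ 0.0025; in regime p = Θ(1/n^{3/2}) E[X] tends to 0 (below the triangle threshold p ~ 1/n).


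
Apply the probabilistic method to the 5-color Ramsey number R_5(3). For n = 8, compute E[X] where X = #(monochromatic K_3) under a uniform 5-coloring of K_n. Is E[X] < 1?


E[X] = C(8, 3) · 5^{1 − 3} = 56 · 5^{−2} = 56/25.
As a reduced fraction: E[X] = 56/25 ≈ 2.2400000.
Is E[X] < 1? NO.
Since E[X] ≥ 1, the first-moment bound is inconclusive at n = 8; it does NOT by itself certify R_5(3) > 8.

E[X] = 56/25 ≈ 2.2400000; E[X] ≥ 1; first-moment method inconclusive here.


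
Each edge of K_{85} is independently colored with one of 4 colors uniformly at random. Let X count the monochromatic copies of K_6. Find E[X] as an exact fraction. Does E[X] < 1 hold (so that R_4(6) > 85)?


E[X] = C(85, 6) · 4^{1 − 15} = 437353560 · 4^{−14} = 437353560/268435456.
As a reduced fraction: E[X] = 54669195/33554432 ≈ 1.62927.
Is E[X] < 1? NO.
Since E[X] ≥ 1, the first-moment bound is inconclusive at n = 85; it does NOT by itself certify R_4(6) > 85.

E[X] = 54669195/33554432 ≈ 1.62927; E[X] ≥ 1; first-moment method inconclusive here.


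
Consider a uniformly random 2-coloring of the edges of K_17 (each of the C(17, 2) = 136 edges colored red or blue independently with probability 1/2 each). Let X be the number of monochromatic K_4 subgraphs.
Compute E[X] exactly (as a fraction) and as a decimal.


Let X = Σ_S X_S over the C(17, 4) = 2380 subsets S of size 4, where X_S = 1 if the K_4 on S is monochromatic.
For a fixed S, the K_4 on S has C(4, 2) = 6 edges. P[all 6 edges red] = (1/2)^6, and likewise for blue, so P[monochromatic] = 2·(1/2)^6 = 2^{1 − 6} = 1/32.
By linearity: E[X] = C(17, 4) · 2^{1 − 6} = 2380 · 1/32 = 595/8.
Numerically: E[X] ≈ 74.37500.

E[X] = C(17,4)·2^(1−C(4,2)) = 595/8 ≈ 74.37500.


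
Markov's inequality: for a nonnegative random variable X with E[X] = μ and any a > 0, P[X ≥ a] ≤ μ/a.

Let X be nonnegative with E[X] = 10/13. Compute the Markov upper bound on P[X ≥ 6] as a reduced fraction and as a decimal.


μ = E[X] = 10/13, a = 6.
Markov: P[X ≥ 6] ≤ μ/a = (10/13)/6 = 5/39.
Numerically: ≈ 0.128.
(Since a = 6 > μ = 0.769, the bound 5/39 is < 1 and informative.)

P[X ≥ 6] ≤ 5/39 ≈ 0.128.


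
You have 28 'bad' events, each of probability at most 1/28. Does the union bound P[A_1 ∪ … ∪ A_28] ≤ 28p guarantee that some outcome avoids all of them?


Union bound: P[∪_{i=1}^{28} A_i] ≤ Σ_i P[A_i] ≤ 28·p = 28·(1/28) = 1.
Numerically: 1 ≈ 1.000.
Is 1 < 1? NO.
Since the bound 1 is ≥ 1, the union bound is uninformative here; it does NOT by itself certify existence.

28·p = 1 ≈ 1.000; existence NOT certified by the union bound.


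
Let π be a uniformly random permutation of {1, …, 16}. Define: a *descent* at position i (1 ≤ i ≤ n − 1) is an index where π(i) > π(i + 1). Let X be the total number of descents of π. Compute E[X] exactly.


Write X = Σ X_I over i = 1, …, 15, with X_I the indicator of one descent.
There are 15 indicators.
For each fixed i, the pair (π(i), π(i+1)) is a uniformly random ordered pair of distinct values from {1, …, 16}; by symmetry P[π(i) > π(i+1)] = 1/2.
By linearity: E[X] = 15 · (1/2) = (16 − 1) · (1/2) = 15/2 ≈ 7.500.

E[X] = 15/2 = 7.500.


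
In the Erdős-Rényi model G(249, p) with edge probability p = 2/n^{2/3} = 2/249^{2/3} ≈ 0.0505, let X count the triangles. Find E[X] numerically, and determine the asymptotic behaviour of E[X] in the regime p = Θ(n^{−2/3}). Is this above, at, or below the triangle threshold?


Number of potential triangles: C(249, 3) = 2542124.
Each occurs with probability p³ ≈ (0.0505)³ ≈ 1.29030e-04.
By linearity: E[X] = C(249, 3)·p³ ≈ 2542124 · 1.29030e-04 ≈ 328.011.
Since α = 2/3 < 1, p = c/n^{2/3} ≫ 1/n is above the triangle threshold p ~ 1/n. Asymptotically E[X] ~ (c³/6)·n^{3(1−α)} = (2³/6)·n^{1} → ∞; triangles are abundant w.h.p.

E[X] ≈ 328.011; in regime p = Θ(1/n^{2/3}) E[X] diverges (above the triangle threshold p ~ 1/n).


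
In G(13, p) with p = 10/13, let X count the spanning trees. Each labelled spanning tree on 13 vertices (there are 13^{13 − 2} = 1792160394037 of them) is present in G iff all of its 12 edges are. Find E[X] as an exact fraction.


K_13 has 13^{13 − 2} = 1792160394037 labelled spanning trees.
For each such spanning tree H, let X_H = 1 if all 12 edges of H are present in G. Then P[X_H = 1] = p^{12} = (10/13)^{12} = 1000000000000/23298085122481.
By linearity: E[X] = Σ_H E[X_H] = 1792160394037 · p^{12} = 1792160394037 · 1000000000000/23298085122481 = 1000000000000/13.
Numerically: E[X] ≈ 7.6923e+10.

E[X] = 1792160394037 · (10/13)^{12} = 1000000000000/13 ≈ 7.6923e+10.


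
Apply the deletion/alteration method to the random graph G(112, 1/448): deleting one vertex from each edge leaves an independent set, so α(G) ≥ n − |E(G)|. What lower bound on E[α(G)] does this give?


E[|E(G)|] = C(112, 2)·p = 6216 · (1/448) = 111/8.
E[α(G)] ≥ n − E[|E(G)|] = 112 − 111/8 = 785/8.
Numerically: ≈ 98.125.
(This is only a lower bound; the true E[α(G)] may be larger.)

E[α(G)] ≥ 785/8 ≈ 98.125.


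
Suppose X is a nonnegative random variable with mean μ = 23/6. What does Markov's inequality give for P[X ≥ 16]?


μ = E[X] = 23/6, a = 16.
Markov: P[X ≥ 16] ≤ μ/a = (23/6)/16 = 23/96.
Numerically: ≈ 0.2396.
(Since a = 16 > μ = 3.8333, the bound 23/96 is < 1 and informative.)

P[X ≥ 16] ≤ 23/96 ≈ 0.2396.


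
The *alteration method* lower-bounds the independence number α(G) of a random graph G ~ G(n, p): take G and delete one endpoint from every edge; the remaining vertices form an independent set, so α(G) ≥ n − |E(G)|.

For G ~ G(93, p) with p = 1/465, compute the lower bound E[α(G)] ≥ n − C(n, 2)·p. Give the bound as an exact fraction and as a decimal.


E[|E(G)|] = C(93, 2)·p = 4278 · (1/465) = 46/5.
E[α(G)] ≥ n − E[|E(G)|] = 93 − 46/5 = 419/5.
Numerically: ≈ 83.800000.
(This is only a lower bound; the true E[α(G)] may be larger.)

E[α(G)] ≥ 419/5 ≈ 83.800000.


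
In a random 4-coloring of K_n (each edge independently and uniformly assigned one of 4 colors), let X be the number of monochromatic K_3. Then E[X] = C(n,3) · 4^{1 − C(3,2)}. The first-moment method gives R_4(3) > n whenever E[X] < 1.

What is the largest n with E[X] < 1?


We need C(n, 3) · 4^{1 − 3} < 1, i.e. C(n, 3) < 4^{3 − 1} = 16.
Check values of n near the boundary:
  n = 3: C(3, 3) = 1; 1 < 16? YES
  n = 4: C(4, 3) = 4; 4 < 16? YES
  n = 5: C(5, 3) = 10; 10 < 16? YES
  n = 6: C(6, 3) = 20; 20 < 16? NO
  n = 7: C(7, 3) = 35; 35 < 16? NO
  n = 8: C(8, 3) = 56; 56 < 16? NO
The largest n with C(n, 3) < 16 is n = 5 (where E[X] = 5/8 ≈ 0.625000). Hence R_4(3) > 5, i.e. R_4(3) ≥ 6.

Largest n = 5; hence R_4(3) > 5.


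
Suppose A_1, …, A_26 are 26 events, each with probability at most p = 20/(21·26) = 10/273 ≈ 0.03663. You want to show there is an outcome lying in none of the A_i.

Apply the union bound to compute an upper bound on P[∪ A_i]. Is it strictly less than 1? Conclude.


Union bound: P[∪_{i=1}^{26} A_i] ≤ Σ_i P[A_i] ≤ 26·p = 26·(10/273) = 20/21.
Numerically: 20/21 ≈ 0.95238.
Is 20/21 < 1? YES.
Since P[∪ A_i] ≤ 20/21 < 1, the complement has P[∩ A_i^c] ≥ 1 − 20/21 = 1/21 > 0, so some outcome avoids every A_i.

26·p = 20/21 ≈ 0.95238; existence CERTIFIED by the union bound.


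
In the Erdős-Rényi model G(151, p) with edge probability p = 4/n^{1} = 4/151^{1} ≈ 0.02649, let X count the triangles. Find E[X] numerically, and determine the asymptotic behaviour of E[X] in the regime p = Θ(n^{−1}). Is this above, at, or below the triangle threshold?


Number of potential triangles: C(151, 3) = 562475.
Each occurs with probability p³ ≈ (0.02649)³ ≈ 1.858870e-05.
By linearity: E[X] = C(151, 3)·p³ ≈ 562475 · 1.858870e-05 ≈ 10.4557.
Here α = 1, so p = 4/n is exactly at the triangle threshold p ~ 1/n. Asymptotically E[X] → c³/6 = 4³/6 = 32/3 ≈ 10.6667, a bounded constant. In this regime the triangle count is asymptotically Poisson(c³/6).

E[X] ≈ 10.4557; in regime p = Θ(1/n^{1}) E[X] stays bounded (at the triangle threshold p ~ 1/n).


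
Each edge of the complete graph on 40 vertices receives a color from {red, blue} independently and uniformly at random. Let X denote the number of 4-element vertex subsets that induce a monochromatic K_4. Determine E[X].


Let X = Σ_S X_S over the C(40, 4) = 91390 subsets S of size 4, where X_S = 1 if the K_4 on S is monochromatic.
For a fixed S, the K_4 on S has C(4, 2) = 6 edges. P[all 6 edges red] = (1/2)^6, and likewise for blue, so P[monochromatic] = 2·(1/2)^6 = 2^{1 − 6} = 1/32.
By linearity: E[X] = C(40, 4) · 2^{1 − 6} = 91390 · 1/32 = 45695/16.
Numerically: E[X] ≈ 2855.938.

E[X] = C(40,4)·2^(1−C(4,2)) = 45695/16 ≈ 2855.938.


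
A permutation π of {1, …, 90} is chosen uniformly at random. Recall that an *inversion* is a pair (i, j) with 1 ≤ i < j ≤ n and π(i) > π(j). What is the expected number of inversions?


Write X = Σ X_I over the C(90, 2) = 4005 pairs i < j, with X_I the indicator of one inversion.
There are 4005 indicators.
For each fixed pair i < j, the values π(i) and π(j) are two distinct elements of {1, …, 90} in uniformly random order; by symmetry P[π(i) > π(j)] = 1/2.
By linearity: E[X] = 4005 · (1/2) = C(90, 2) · (1/2) = 4005/2 = 4005/2 ≈ 2002.5000.

E[X] = 4005/2 = 2002.5000.


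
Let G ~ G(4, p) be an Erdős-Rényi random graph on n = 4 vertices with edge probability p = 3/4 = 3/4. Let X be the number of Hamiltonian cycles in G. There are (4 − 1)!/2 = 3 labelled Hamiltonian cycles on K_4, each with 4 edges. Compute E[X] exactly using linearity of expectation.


K_4 has (4 − 1)!/2 = 3 labelled Hamiltonian cycles.
For each such Hamiltonian cycle H, let X_H = 1 if all 4 edges of H are present in G. Then P[X_H = 1] = p^{4} = (3/4)^{4} = 81/256.
Summing the indicators: E[X] = Σ_H E[X_H] = 3 · p^{4} = 3 · 81/256 = 243/256.
Numerically: E[X] ≈ 0.949.

E[X] = 3 · (3/4)^{4} = 243/256 ≈ 0.949.


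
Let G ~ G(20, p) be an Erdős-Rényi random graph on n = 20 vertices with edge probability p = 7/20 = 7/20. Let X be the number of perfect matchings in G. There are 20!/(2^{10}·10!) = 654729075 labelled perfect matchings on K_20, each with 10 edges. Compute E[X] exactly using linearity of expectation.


K_20 has 20!/(2^{10}·10!) = 654729075 labelled perfect matchings.
For each such perfect matching H, let X_H = 1 if all 10 edges of H are present in G. Then P[X_H = 1] = p^{10} = (7/20)^{10} = 282475249/10240000000000.
By linearity of expectation: E[X] = Σ_H E[X_H] = 654729075 · p^{10} = 654729075 · 282475249/10240000000000 = 7397790339526587/409600000000.
Numerically: E[X] ≈ 18061.

E[X] = 654729075 · (7/20)^{10} = 7397790339526587/409600000000 ≈ 18061.


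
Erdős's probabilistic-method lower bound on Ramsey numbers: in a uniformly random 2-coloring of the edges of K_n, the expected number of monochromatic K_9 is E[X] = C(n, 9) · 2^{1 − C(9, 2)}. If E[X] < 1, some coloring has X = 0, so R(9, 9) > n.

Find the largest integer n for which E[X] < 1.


We need C(n, 9) · 2^{1 − 36} < 1, i.e. C(n, 9) < 2^{36 − 1} = 34359738368.
Check values of n near the boundary:
  n = 61: C(61, 9) = 17341763505; 17341763505 < 34359738368? YES
  n = 62: C(62, 9) = 20286591270; 20286591270 < 34359738368? YES
  n = 63: C(63, 9) = 23667689815; 23667689815 < 34359738368? YES
  n = 64: C(64, 9) = 27540584512; 27540584512 < 34359738368? YES
  n = 65: C(65, 9) = 31966749880; 31966749880 < 34359738368? YES
  n = 66: C(66, 9) = 37014131440; 37014131440 < 34359738368? NO
  n = 67: C(67, 9) = 42757703560; 42757703560 < 34359738368? NO
The largest n with C(n, 9) < 34359738368 is n = 65 (where E[X] = 3995843735/4294967296 ≈ 0.930). Hence R(9, 9) > 65, i.e. R(9, 9) ≥ 66.

Largest n = 65; hence R(9, 9) > 65.


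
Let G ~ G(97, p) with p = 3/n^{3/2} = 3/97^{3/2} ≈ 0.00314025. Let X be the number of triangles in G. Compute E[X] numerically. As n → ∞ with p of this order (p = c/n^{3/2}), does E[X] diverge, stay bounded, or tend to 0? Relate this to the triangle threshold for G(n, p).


Number of potential triangles: C(97, 3) = 147440.
Each occurs with probability p³ ≈ (0.00314025)³ ≈ 3.09664172e-08.
By linearity: E[X] = C(97, 3)·p³ ≈ 147440 · 3.09664172e-08 ≈ 0.004566.
Since α = 3/2 > 1, p = c/n^{3/2} = o(1/n) is below the triangle threshold p ~ 1/n. Asymptotically E[X] ~ (c³/6)·n^{3(1−α)} = (3³/6)·n^{-1.5} → 0, so by Markov's inequality G has no triangles w.h.p.

E[X] ≈ 0.004566; in regime p = Θ(1/n^{3/2}) E[X] tends to 0 (below the triangle threshold p ~ 1/n).


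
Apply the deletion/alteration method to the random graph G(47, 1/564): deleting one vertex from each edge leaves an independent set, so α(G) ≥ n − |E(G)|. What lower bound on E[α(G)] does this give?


E[|E(G)|] = C(47, 2)·p = 1081 · (1/564) = 23/12.
E[α(G)] ≥ n − E[|E(G)|] = 47 − 23/12 = 541/12.
Numerically: ≈ 45.08333.
(This is only a lower bound; the true E[α(G)] may be larger.)

E[α(G)] ≥ 541/12 ≈ 45.08333.


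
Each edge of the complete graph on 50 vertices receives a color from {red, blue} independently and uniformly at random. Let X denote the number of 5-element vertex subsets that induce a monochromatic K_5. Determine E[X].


Let X = Σ_S X_S over the C(50, 5) = 2118760 subsets S of size 5, where X_S = 1 if the K_5 on S is monochromatic.
For a fixed S, the K_5 on S has C(5, 2) = 10 edges. P[all 10 edges red] = (1/2)^10, and likewise for blue, so P[monochromatic] = 2·(1/2)^10 = 2^{1 − 10} = 1/512.
Summing: E[X] = C(50, 5) · 2^{1 − 10} = 2118760 · 1/512 = 264845/64.
Numerically: E[X] ≈ 4138.203.

E[X] = C(50,5)·2^(1−C(5,2)) = 264845/64 ≈ 4138.203.


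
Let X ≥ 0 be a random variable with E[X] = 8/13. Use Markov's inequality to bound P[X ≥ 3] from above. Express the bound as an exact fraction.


μ = E[X] = 8/13, a = 3.
Markov: P[X ≥ 3] ≤ μ/a = (8/13)/3 = 8/39.
Numerically: ≈ 0.20513.
(Since a = 3 > μ = 0.61538, the bound 8/39 is < 1 and informative.)

P[X ≥ 3] ≤ 8/39 ≈ 0.20513.


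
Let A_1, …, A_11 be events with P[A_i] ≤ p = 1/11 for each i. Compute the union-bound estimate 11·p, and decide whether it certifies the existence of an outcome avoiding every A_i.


Union bound: P[∪_{i=1}^{11} A_i] ≤ Σ_i P[A_i] ≤ 11·p = 11·(1/11) = 1.
Numerically: 1 ≈ 1.000000.
Is 1 < 1? NO.
Since the bound 1 is ≥ 1, the union bound is uninformative here; it does NOT by itself certify existence.

11·p = 1 ≈ 1.000000; existence NOT certified by the union bound.


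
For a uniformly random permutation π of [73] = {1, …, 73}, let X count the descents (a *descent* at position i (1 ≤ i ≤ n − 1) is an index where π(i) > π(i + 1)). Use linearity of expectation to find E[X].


Write X = Σ X_I over i = 1, …, 72, with X_I the indicator of one descent.
There are 72 indicators.
For each fixed i, the pair (π(i), π(i+1)) is a uniformly random ordered pair of distinct values from {1, …, 73}; by symmetry P[π(i) > π(i+1)] = 1/2.
By linearity: E[X] = 72 · (1/2) = (73 − 1) · (1/2) = 36 ≈ 36.000.

E[X] = 36 = 36.000.


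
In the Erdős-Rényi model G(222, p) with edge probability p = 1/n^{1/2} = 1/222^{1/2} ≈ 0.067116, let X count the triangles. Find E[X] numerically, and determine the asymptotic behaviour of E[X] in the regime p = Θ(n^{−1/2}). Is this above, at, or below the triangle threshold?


Number of potential triangles: C(222, 3) = 1798940.
Each occurs with probability p³ ≈ (0.067116)³ ≈ 3.0232255e-04.
By linearity: E[X] = C(222, 3)·p³ ≈ 1798940 · 3.0232255e-04 ≈ 543.86012.
Since α = 1/2 < 1, p = c/n^{1/2} ≫ 1/n is above the triangle threshold p ~ 1/n. Asymptotically E[X] ~ (c³/6)·n^{3(1−α)} = (1³/6)·n^{1.5} → ∞; triangles are abundant w.h.p.

E[X] ≈ 543.86012; in regime p = Θ(1/n^{1/2}) E[X] diverges (above the triangle threshold p ~ 1/n).


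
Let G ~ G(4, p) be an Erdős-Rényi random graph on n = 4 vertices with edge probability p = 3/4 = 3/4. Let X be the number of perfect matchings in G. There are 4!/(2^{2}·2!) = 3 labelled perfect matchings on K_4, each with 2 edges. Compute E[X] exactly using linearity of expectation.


K_4 has 4!/(2^{2}·2!) = 3 labelled perfect matchings.
For each such perfect matching H, let X_H = 1 if all 2 edges of H are present in G. Then P[X_H = 1] = p^{2} = (3/4)^{2} = 9/16.
Summing the indicators: E[X] = Σ_H E[X_H] = 3 · p^{2} = 3 · 9/16 = 27/16.
Numerically: E[X] ≈ 1.69.

E[X] = 3 · (3/4)^{2} = 27/16 ≈ 1.69.


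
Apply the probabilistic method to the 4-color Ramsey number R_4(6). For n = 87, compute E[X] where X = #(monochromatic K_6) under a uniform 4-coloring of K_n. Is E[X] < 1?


E[X] = C(87, 6) · 4^{1 − 15} = 504981379 · 4^{−14} = 504981379/268435456.
As a reduced fraction: E[X] = 504981379/268435456 ≈ 1.8812022.
Is E[X] < 1? NO.
Since E[X] ≥ 1, the first-moment bound is inconclusive at n = 87; it does NOT by itself certify R_4(6) > 87.

E[X] = 504981379/268435456 ≈ 1.8812022; E[X] ≥ 1; first-moment method inconclusive here.


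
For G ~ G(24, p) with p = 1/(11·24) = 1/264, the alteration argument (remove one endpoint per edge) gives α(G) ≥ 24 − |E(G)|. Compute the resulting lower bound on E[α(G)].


E[|E(G)|] = C(24, 2)·p = 276 · (1/264) = 23/22.
E[α(G)] ≥ n − E[|E(G)|] = 24 − 23/22 = 505/22.
Numerically: ≈ 22.955.
(This is only a lower bound; the true E[α(G)] may be larger.)

E[α(G)] ≥ 505/22 ≈ 22.955.


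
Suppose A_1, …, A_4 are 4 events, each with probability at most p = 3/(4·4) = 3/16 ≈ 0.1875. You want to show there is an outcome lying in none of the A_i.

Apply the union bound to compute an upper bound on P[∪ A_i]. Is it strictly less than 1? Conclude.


Union bound: P[∪_{i=1}^{4} A_i] ≤ Σ_i P[A_i] ≤ 4·p = 4·(3/16) = 3/4.
Numerically: 3/4 ≈ 0.7500.
Is 3/4 < 1? YES.
Since P[∪ A_i] ≤ 3/4 < 1, the complement has P[∩ A_i^c] ≥ 1 − 3/4 = 1/4 > 0, so some outcome avoids every A_i.

4·p = 3/4 ≈ 0.7500; existence CERTIFIED by the union bound.


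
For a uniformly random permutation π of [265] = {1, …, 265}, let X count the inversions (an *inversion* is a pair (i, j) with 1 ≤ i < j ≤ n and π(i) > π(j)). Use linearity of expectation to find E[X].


Write X = Σ X_I over the C(265, 2) = 34980 pairs i < j, with X_I the indicator of one inversion.
There are 34980 indicators.
For each fixed pair i < j, the values π(i) and π(j) are two distinct elements of {1, …, 265} in uniformly random order; by symmetry P[π(i) > π(j)] = 1/2.
By linearity: E[X] = 34980 · (1/2) = C(265, 2) · (1/2) = 34980/2 = 17490 ≈ 17490.000000.

E[X] = 17490 = 17490.000000.


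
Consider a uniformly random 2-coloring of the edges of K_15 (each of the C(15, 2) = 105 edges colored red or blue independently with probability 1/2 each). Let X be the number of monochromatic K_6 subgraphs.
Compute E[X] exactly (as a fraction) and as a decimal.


Let X = Σ_S X_S over the C(15, 6) = 5005 subsets S of size 6, where X_S = 1 if the K_6 on S is monochromatic.
For a fixed S, the K_6 on S has C(6, 2) = 15 edges. P[all 15 edges red] = (1/2)^15, and likewise for blue, so P[monochromatic] = 2·(1/2)^15 = 2^{1 − 15} = 1/16384.
By linearity of expectation: E[X] = C(15, 6) · 2^{1 − 15} = 5005 · 1/16384 = 5005/16384.
Numerically: E[X] ≈ 0.3055.

E[X] = C(15,6)·2^(1−C(6,2)) = 5005/16384 ≈ 0.3055.


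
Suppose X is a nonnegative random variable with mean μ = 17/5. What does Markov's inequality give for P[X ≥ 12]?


μ = E[X] = 17/5, a = 12.
Markov: P[X ≥ 12] ≤ μ/a = (17/5)/12 = 17/60.
Numerically: ≈ 0.2833.
(Since a = 12 > μ = 3.4000, the bound 17/60 is < 1 and informative.)

P[X ≥ 12] ≤ 17/60 ≈ 0.2833.
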